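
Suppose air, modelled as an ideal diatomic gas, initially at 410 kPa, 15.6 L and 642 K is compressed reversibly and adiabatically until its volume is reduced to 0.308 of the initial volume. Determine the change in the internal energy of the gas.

n = P₁V₁/(RT₁) = 410×15.6/(8.314×642) = 1.20 mol.
Adiabatic: TV^(γ−1) = const ⇒ T₂ = 642×(3.25)^0.400 = 1030 K; PV^γ = const ⇒ P₂ = 2130 kPa.
For an ideal gas ΔU = nCvΔT with Cv = (5/2)R = 20.8 J/(mol·K).
ΔU = 1.20×20.8×(1030−642) = 9620 J.

9620 J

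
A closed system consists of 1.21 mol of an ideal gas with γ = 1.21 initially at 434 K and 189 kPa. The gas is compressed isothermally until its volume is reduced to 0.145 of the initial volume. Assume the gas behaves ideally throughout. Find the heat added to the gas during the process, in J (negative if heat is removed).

-8430 J

V₁ = nRT₁/P₁ = 1.21×8.314×434/189 = 23.1 L.
Isothermal: T stays 434 K; PV = const ⇒ V₂ = 3.35 L, P₂ = 1300 kPa.
ΔU = 0 (ideal gas, T constant).
W = nRT ln(V₂/V₁) = 1.21×8.314×434×ln(0.145) = -8430 J.
Q = ΔU + W = -8430 J.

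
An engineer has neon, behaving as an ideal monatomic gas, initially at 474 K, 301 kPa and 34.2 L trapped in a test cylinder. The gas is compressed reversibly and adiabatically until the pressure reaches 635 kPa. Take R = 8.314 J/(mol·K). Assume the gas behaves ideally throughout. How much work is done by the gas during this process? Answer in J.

n = P₁V₁/(RT₁) = 301×34.2/(8.314×474) = 2.61 mol.
Adiabatic: T₂/T₁ = (P₂/P₁)^((γ−1)/γ) ⇒ T₂ = 474×(2.11)^0.400 = 639 K; V₂ = 21.9 L.
ΔU = nCvΔT = 2.61×12.5×(639−474) = 5370 J.
Q = 0 for an adiabatic process, so W = −ΔU = -5370 J.

-5370 J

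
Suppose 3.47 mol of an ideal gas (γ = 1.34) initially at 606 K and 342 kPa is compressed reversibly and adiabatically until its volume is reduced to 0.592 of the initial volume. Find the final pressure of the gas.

690 kPa

V₁ = nRT₁/P₁ = 3.47×8.314×606/342 = 51.1 L.
Adiabatic: TV^(γ−1) = const ⇒ T₂ = 606×(1.69)^0.340 = 724 K; PV^γ = const ⇒ P₂ = 690 kPa.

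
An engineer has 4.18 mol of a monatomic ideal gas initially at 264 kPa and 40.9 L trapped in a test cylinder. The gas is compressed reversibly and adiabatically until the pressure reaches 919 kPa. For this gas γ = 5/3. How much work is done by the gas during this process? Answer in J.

-10500 J

T₁ = P₁V₁/(nR) = 264×40.9/(4.18×8.314) = 311 K.
Adiabatic: T₂/T₁ = (P₂/P₁)^((γ−1)/γ) ⇒ T₂ = 311×(3.48)^0.400 = 512 K; V₂ = 19.4 L.
ΔU = nCvΔT = 4.18×12.5×(512−311) = 10500 J.
Q = 0 for an adiabatic process, so W = −ΔU = -10500 J.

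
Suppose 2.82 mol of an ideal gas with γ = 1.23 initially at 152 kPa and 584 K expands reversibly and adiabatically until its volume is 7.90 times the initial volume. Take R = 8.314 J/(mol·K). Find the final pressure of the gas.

12.0 kPa

V₁ = nRT₁/P₁ = 2.82×8.314×584/152 = 90.1 L.
Adiabatic: TV^(γ−1) = const ⇒ T₂ = 584×(0.127)^0.230 = 363 K; PV^γ = const ⇒ P₂ = 12.0 kPa.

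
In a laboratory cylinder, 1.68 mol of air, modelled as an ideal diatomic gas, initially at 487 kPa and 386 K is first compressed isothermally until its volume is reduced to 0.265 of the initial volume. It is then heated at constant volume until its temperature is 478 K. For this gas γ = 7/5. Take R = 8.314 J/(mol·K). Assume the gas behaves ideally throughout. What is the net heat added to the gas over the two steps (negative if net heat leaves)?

V₁ = nRT₁/P₁ = 1.68×8.314×386/487 = 11.1 L.
Step 1 — Isothermal: T stays 386 K; PV = const ⇒ V₂ = 2.93 L, P₂ = 1840 kPa.
ΔU = 0 (ideal gas, T constant).
W = nRT ln(V₂/V₁) = 1.68×8.314×386×ln(0.265) = -7160 J.
Q = ΔU + W = -7160 J.
State after step 1: P = 1840 kPa, V = 2.93 L, T = 386 K.
Step 2 — Isochoric: V stays 2.93 L; P/T = const ⇒ T₂ = 478 K, P₂ = 2280 kPa.
W = 0 (no volume change).
ΔU = nCvΔT = 1.68×20.8×(478−386) = 3210 J.
Q = ΔU = 3210 J.
Net over both steps: W = -7160 J, Q = -3950 J, ΔU = 3210 J.

-3950 J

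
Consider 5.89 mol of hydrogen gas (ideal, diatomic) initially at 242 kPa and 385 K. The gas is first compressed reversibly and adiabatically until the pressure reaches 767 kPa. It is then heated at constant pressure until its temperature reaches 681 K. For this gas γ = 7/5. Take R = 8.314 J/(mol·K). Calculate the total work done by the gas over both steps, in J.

-11300 J

V₁ = nRT₁/P₁ = 5.89×8.314×385/242 = 77.9 L.
Step 1 — Adiabatic: T₂/T₁ = (P₂/P₁)^((γ−1)/γ) ⇒ T₂ = 385×(3.17)^0.286 = 535 K; V₂ = 34.2 L.
ΔU = nCvΔT = 5.89×20.8×(535−385) = 18400 J.
Q = 0 for an adiabatic process, so W = −ΔU = -18400 J.
State after step 1: P = 767 kPa, V = 34.2 L, T = 535 K.
Step 2 — Isobaric: P stays 767 kPa; V/T = const ⇒ T₂ = 681 K, V₂ = 43.5 L.
W = PΔV = 767×(43.5−34.2) kPa·L = 7130 J.
ΔU = nCvΔT = 5.89×20.8×(681−535) = 17800 J.
Q = ΔU + W = nCpΔT = 25000 J.
Net over both steps: W = -11300 J, Q = 25000 J, ΔU = 36200 J.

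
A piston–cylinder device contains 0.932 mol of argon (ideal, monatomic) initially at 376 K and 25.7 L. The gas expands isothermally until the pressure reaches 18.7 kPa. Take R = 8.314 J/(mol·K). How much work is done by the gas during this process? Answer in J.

P₁ = nRT₁/V₁ = 0.932×8.314×376/25.7 = 113 kPa.
Isothermal: T stays 376 K; PV = const ⇒ V₂ = 156 L, P₂ = 18.7 kPa.
W = nRT ln(V₂/V₁) = 0.932×8.314×376×ln(6.06) = 5250 J.

5250 J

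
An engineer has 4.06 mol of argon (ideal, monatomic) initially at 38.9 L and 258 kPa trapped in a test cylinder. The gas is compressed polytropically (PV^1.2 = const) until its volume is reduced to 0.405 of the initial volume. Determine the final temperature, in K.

T₁ = P₁V₁/(nR) = 258×38.9/(4.06×8.314) = 297 K.
Polytropic n=1.2: T₂ = T₁(V₁/V₂)^(n−1) = 297×(2.47)^0.20 = 356 K; P₂ = P₁(V₁/V₂)^n = 763 kPa.

356 K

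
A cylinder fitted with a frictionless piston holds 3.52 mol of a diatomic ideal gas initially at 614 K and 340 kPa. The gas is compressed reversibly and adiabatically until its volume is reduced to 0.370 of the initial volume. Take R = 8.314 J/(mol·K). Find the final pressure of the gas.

V₁ = nRT₁/P₁ = 3.52×8.314×614/340 = 52.8 L.
Adiabatic: TV^(γ−1) = const ⇒ T₂ = 614×(2.70)^0.400 = 914 K; PV^γ = const ⇒ P₂ = 1370 kPa.

1370 kPa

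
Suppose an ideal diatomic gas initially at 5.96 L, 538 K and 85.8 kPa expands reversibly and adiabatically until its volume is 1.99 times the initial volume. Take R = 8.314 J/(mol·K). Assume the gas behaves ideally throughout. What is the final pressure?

Adiabatic: TV^(γ−1) = const ⇒ T₂ = 538×(0.503)^0.400 = 409 K; PV^γ = const ⇒ P₂ = 32.7 kPa.

32.7 kPa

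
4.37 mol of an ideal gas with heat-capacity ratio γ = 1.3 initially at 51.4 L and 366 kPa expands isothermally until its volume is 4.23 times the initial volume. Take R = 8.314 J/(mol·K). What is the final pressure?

T₁ = P₁V₁/(nR) = 366×51.4/(4.37×8.314) = 518 K.
Isothermal: T stays 518 K; PV = const ⇒ V₂ = 217 L, P₂ = 86.5 kPa.

86.5 kPa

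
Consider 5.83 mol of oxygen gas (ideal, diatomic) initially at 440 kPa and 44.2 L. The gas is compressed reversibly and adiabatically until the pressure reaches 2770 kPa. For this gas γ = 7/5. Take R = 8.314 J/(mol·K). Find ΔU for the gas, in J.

33600 J

T₁ = P₁V₁/(nR) = 440×44.2/(5.83×8.314) = 401 K.
Adiabatic: T₂/T₁ = (P₂/P₁)^((γ−1)/γ) ⇒ T₂ = 401×(6.30)^0.286 = 679 K; V₂ = 11.9 L.
For an ideal gas ΔU = nCvΔT with Cv = (5/2)R = 20.8 J/(mol·K).
ΔU = 5.83×20.8×(679−401) = 33600 J.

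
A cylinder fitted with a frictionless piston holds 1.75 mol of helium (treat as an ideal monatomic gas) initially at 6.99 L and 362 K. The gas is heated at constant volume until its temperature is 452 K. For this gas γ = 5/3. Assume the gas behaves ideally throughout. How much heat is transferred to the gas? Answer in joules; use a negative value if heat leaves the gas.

P₁ = nRT₁/V₁ = 1.75×8.314×362/6.99 = 753 kPa.
Isochoric: V stays 6.99 L; P/T = const ⇒ T₂ = 452 K, P₂ = 941 kPa.
W = 0 (no volume change).
ΔU = nCvΔT = 1.75×12.5×(452−362) = 1960 J.
Q = ΔU = 1960 J.

1960 J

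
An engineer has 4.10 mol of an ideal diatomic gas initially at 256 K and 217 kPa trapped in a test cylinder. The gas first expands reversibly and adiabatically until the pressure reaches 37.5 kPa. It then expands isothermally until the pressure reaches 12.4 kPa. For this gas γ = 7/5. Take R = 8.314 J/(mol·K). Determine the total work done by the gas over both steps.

14500 J

V₁ = nRT₁/P₁ = 4.10×8.314×256/217 = 40.2 L.
Step 1 — Adiabatic: T₂/T₁ = (P₂/P₁)^((γ−1)/γ) ⇒ T₂ = 256×(0.173)^0.286 = 155 K; V₂ = 141 L.
ΔU = nCvΔT = 4.10×20.8×(155−256) = -8600 J.
Q = 0 for an adiabatic process, so W = −ΔU = 8600 J.
State after step 1: P = 37.5 kPa, V = 141 L, T = 155 K.
Step 2 — Isothermal: T stays 155 K; PV = const ⇒ V₂ = 426 L, P₂ = 12.4 kPa.
ΔU = 0 (ideal gas, T constant).
W = nRT ln(V₂/V₁) = 4.10×8.314×155×ln(3.02) = 5850 J.
Q = ΔU + W = 5850 J.
Net over both steps: W = 14500 J, Q = 5850 J, ΔU = -8600 J.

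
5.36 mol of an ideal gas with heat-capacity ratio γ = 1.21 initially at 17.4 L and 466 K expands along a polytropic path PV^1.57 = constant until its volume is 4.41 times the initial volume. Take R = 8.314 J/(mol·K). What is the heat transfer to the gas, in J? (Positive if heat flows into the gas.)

-35600 J

P₁ = nRT₁/V₁ = 5.36×8.314×466/17.4 = 1190 kPa.
Polytropic n=1.57: T₂ = T₁(V₁/V₂)^(n−1) = 466×(0.227)^0.57 = 200 K; P₂ = P₁(V₁/V₂)^n = 116 kPa.
W = (P₁V₁−P₂V₂)/(n−1) = (1190×17.4−116×76.7)/0.57 = 20800 J.
ΔU = nCvΔT = 5.36×39.6×(200−466) = -56400 J.
Q = ΔU + W = -35600 J.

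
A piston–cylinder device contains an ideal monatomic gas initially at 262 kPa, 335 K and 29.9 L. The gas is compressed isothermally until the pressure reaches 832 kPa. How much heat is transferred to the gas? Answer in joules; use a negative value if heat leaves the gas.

-9050 J

n = P₁V₁/(RT₁) = 262×29.9/(8.314×335) = 2.81 mol.
Isothermal: T stays 335 K; PV = const ⇒ V₂ = 9.42 L, P₂ = 832 kPa.
ΔU = 0 (ideal gas, T constant).
W = nRT ln(V₂/V₁) = 2.81×8.314×335×ln(0.315) = -9050 J.
Q = ΔU + W = -9050 J.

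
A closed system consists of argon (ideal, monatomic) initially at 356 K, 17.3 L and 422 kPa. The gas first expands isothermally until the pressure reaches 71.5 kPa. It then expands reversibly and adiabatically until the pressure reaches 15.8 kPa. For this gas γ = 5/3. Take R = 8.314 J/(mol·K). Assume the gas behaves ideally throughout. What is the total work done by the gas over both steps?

17900 J

n = P₁V₁/(RT₁) = 422×17.3/(8.314×356) = 2.47 mol.
Step 1 — Isothermal: T stays 356 K; PV = const ⇒ V₂ = 102 L, P₂ = 71.5 kPa.
ΔU = 0 (ideal gas, T constant).
W = nRT ln(V₂/V₁) = 2.47×8.314×356×ln(5.90) = 13000 J.
Q = ΔU + W = 13000 J.
State after step 1: P = 71.5 kPa, V = 102 L, T = 356 K.
Step 2 — Adiabatic: T₂/T₁ = (P₂/P₁)^((γ−1)/γ) ⇒ T₂ = 356×(0.221)^0.400 = 195 K; V₂ = 253 L.
ΔU = nCvΔT = 2.47×12.5×(195−356) = -4960 J.
Q = 0 for an adiabatic process, so W = −ΔU = 4960 J.
Net over both steps: W = 17900 J, Q = 13000 J, ΔU = -4960 J.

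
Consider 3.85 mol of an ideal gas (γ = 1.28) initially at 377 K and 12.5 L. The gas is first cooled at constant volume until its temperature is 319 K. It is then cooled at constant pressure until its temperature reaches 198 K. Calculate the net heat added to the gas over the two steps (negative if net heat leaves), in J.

P₁ = nRT₁/V₁ = 3.85×8.314×377/12.5 = 965 kPa.
Step 1 — Isochoric: V stays 12.5 L; P/T = const ⇒ T₂ = 319 K, P₂ = 817 kPa.
W = 0 (no volume change).
ΔU = nCvΔT = 3.85×29.7×(319−377) = -6630 J.
Q = ΔU = -6630 J.
State after step 1: P = 817 kPa, V = 12.5 L, T = 319 K.
Step 2 — Isobaric: P stays 817 kPa; V/T = const ⇒ T₂ = 198 K, V₂ = 7.76 L.
W = PΔV = 817×(7.76−12.5) kPa·L = -3870 J.
ΔU = nCvΔT = 3.85×29.7×(198−319) = -13800 J.
Q = ΔU + W = nCpΔT = -17700 J.
Net over both steps: W = -3870 J, Q = -24300 J, ΔU = -20500 J.

-24300 J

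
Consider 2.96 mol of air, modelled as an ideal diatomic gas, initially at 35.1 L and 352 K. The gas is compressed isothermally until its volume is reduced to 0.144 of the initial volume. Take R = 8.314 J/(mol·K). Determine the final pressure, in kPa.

1710 kPa

P₁ = nRT₁/V₁ = 2.96×8.314×352/35.1 = 247 kPa.
Isothermal: T stays 352 K; PV = const ⇒ V₂ = 5.05 L, P₂ = 1710 kPa.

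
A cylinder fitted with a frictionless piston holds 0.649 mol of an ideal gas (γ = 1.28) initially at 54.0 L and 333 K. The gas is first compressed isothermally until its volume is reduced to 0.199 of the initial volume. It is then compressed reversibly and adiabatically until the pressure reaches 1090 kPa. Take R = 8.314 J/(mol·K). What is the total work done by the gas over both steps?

-6150 J

P₁ = nRT₁/V₁ = 0.649×8.314×333/54.0 = 33.3 kPa.
Step 1 — Isothermal: T stays 333 K; PV = const ⇒ V₂ = 10.7 L, P₂ = 167 kPa.
ΔU = 0 (ideal gas, T constant).
W = nRT ln(V₂/V₁) = 0.649×8.314×333×ln(0.199) = -2900 J.
Q = ΔU + W = -2900 J.
State after step 1: P = 167 kPa, V = 10.7 L, T = 333 K.
Step 2 — Adiabatic: T₂/T₁ = (P₂/P₁)^((γ−1)/γ) ⇒ T₂ = 333×(6.52)^0.219 = 502 K; V₂ = 2.48 L.
ΔU = nCvΔT = 0.649×29.7×(502−333) = 3250 J.
Q = 0 for an adiabatic process, so W = −ΔU = -3250 J.
Net over both steps: W = -6150 J, Q = -2900 J, ΔU = 3250 J.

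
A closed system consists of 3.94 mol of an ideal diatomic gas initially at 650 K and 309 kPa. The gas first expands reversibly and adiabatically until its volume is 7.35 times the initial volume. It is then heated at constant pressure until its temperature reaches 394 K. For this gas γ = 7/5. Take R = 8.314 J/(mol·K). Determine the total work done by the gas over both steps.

V₁ = nRT₁/P₁ = 3.94×8.314×650/309 = 68.9 L.
Step 1 — Adiabatic: TV^(γ−1) = const ⇒ T₂ = 650×(0.136)^0.400 = 293 K; PV^γ = const ⇒ P₂ = 18.9 kPa.
ΔU = nCvΔT = 3.94×20.8×(293−650) = -29300 J.
Q = 0 for an adiabatic process, so W = −ΔU = 29300 J.
State after step 1: P = 18.9 kPa, V = 506 L, T = 293 K.
Step 2 — Isobaric: P stays 18.9 kPa; V/T = const ⇒ T₂ = 394 K, V₂ = 682 L.
W = PΔV = 18.9×(682−506) kPa·L = 3320 J.
ΔU = nCvΔT = 3.94×20.8×(394−293) = 8300 J.
Q = ΔU + W = nCpΔT = 11600 J.
Net over both steps: W = 32600 J, Q = 11600 J, ΔU = -21000 J.

32600 J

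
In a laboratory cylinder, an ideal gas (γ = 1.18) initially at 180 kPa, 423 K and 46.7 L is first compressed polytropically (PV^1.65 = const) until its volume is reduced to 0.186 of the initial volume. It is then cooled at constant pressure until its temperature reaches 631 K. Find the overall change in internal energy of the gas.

23000 J

n = P₁V₁/(RT₁) = 180×46.7/(8.314×423) = 2.39 mol.
Step 1 — Polytropic n=1.65: T₂ = T₁(V₁/V₂)^(n−1) = 423×(5.38)^0.65 = 1260 K; P₂ = P₁(V₁/V₂)^n = 2890 kPa.
W = (P₁V₁−P₂V₂)/(n−1) = (180×46.7−2890×8.69)/0.65 = -25700 J.
ΔU = nCvΔT = 2.39×46.2×(1260−423) = 92700 J.
Q = ΔU + W = 67000 J.
State after step 1: P = 2890 kPa, V = 8.69 L, T = 1260 K.
Step 2 — Isobaric: P stays 2890 kPa; V/T = const ⇒ T₂ = 631 K, V₂ = 4.34 L.
W = PΔV = 2890×(4.34−8.69) kPa·L = -12500 J.
ΔU = nCvΔT = 2.39×46.2×(631−1260) = -69700 J.
Q = ΔU + W = nCpΔT = -82200 J.
Net over both steps: W = -38200 J, Q = -15200 J, ΔU = 23000 J.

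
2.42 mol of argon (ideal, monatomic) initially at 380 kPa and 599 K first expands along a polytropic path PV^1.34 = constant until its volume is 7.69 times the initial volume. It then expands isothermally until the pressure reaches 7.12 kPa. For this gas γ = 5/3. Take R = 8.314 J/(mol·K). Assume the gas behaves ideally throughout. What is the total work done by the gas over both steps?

V₁ = nRT₁/P₁ = 2.42×8.314×599/380 = 31.7 L.
Step 1 — Polytropic n=1.34: T₂ = T₁(V₁/V₂)^(n−1) = 599×(0.130)^0.34 = 299 K; P₂ = P₁(V₁/V₂)^n = 24.7 kPa.
W = (P₁V₁−P₂V₂)/(n−1) = (380×31.7−24.7×244)/0.34 = 17700 J.
ΔU = nCvΔT = 2.42×12.5×(299−599) = -9040 J.
Q = ΔU + W = 8690 J.
State after step 1: P = 24.7 kPa, V = 244 L, T = 299 K.
Step 2 — Isothermal: T stays 299 K; PV = const ⇒ V₂ = 846 L, P₂ = 7.12 kPa.
ΔU = 0 (ideal gas, T constant).
W = nRT ln(V₂/V₁) = 2.42×8.314×299×ln(3.47) = 7490 J.
Q = ΔU + W = 7490 J.
Net over both steps: W = 25200 J, Q = 16200 J, ΔU = -9040 J.

25200 J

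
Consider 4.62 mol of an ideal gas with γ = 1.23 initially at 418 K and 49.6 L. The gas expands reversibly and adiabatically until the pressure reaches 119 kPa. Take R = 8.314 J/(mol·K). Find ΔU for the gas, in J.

P₁ = nRT₁/V₁ = 4.62×8.314×418/49.6 = 324 kPa.
Adiabatic: T₂/T₁ = (P₂/P₁)^((γ−1)/γ) ⇒ T₂ = 418×(0.368)^0.187 = 347 K; V₂ = 112 L.
For an ideal gas ΔU = nCvΔT with Cv = R/(γ−1) = 36.1 J/(mol·K).
ΔU = 4.62×36.1×(347−418) = -11900 J.

-11900 J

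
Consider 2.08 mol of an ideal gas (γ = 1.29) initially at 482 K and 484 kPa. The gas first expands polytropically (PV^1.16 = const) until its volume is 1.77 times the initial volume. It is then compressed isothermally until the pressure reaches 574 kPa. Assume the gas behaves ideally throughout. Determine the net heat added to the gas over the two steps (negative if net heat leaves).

-4300 J

V₁ = nRT₁/P₁ = 2.08×8.314×482/484 = 17.2 L.
Step 1 — Polytropic n=1.16: T₂ = T₁(V₁/V₂)^(n−1) = 482×(0.565)^0.16 = 440 K; P₂ = P₁(V₁/V₂)^n = 250 kPa.
W = (P₁V₁−P₂V₂)/(n−1) = (484×17.2−250×30.5)/0.16 = 4550 J.
ΔU = nCvΔT = 2.08×28.7×(440−482) = -2510 J.
Q = ΔU + W = 2040 J.
State after step 1: P = 250 kPa, V = 30.5 L, T = 440 K.
Step 2 — Isothermal: T stays 440 K; PV = const ⇒ V₂ = 13.3 L, P₂ = 574 kPa.
ΔU = 0 (ideal gas, T constant).
W = nRT ln(V₂/V₁) = 2.08×8.314×440×ln(0.435) = -6340 J.
Q = ΔU + W = -6340 J.
Net over both steps: W = -1790 J, Q = -4300 J, ΔU = -2510 J.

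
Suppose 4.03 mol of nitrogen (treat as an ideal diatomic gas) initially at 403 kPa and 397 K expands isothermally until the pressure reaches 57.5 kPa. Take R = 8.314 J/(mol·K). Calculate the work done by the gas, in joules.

V₁ = nRT₁/P₁ = 4.03×8.314×397/403 = 33.0 L.
Isothermal: T stays 397 K; PV = const ⇒ V₂ = 231 L, P₂ = 57.5 kPa.
W = nRT ln(V₂/V₁) = 4.03×8.314×397×ln(7.01) = 25900 J.

25900 J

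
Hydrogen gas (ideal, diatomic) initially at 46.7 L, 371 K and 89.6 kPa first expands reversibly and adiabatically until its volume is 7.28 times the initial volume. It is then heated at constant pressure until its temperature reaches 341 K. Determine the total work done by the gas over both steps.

n = P₁V₁/(RT₁) = 89.6×46.7/(8.314×371) = 1.36 mol.
Step 1 — Adiabatic: TV^(γ−1) = const ⇒ T₂ = 371×(0.137)^0.400 = 168 K; PV^γ = const ⇒ P₂ = 5.56 kPa.
ΔU = nCvΔT = 1.36×20.8×(168−371) = -5730 J.
Q = 0 for an adiabatic process, so W = −ΔU = 5730 J.
State after step 1: P = 5.56 kPa, V = 340 L, T = 168 K.
Step 2 — Isobaric: P stays 5.56 kPa; V/T = const ⇒ T₂ = 341 K, V₂ = 691 L.
W = PΔV = 5.56×(691−340) kPa·L = 1950 J.
ΔU = nCvΔT = 1.36×20.8×(341−168) = 4890 J.
Q = ΔU + W = nCpΔT = 6840 J.
Net over both steps: W = 7690 J, Q = 6840 J, ΔU = -846 J.

7690 J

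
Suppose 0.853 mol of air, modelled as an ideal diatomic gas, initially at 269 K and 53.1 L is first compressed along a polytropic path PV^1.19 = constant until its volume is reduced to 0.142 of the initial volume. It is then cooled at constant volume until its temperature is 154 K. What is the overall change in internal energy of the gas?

-2040 J

P₁ = nRT₁/V₁ = 0.853×8.314×269/53.1 = 35.9 kPa.
Step 1 — Polytropic n=1.19: T₂ = T₁(V₁/V₂)^(n−1) = 269×(7.04)^0.19 = 390 K; P₂ = P₁(V₁/V₂)^n = 367 kPa.
W = (P₁V₁−P₂V₂)/(n−1) = (35.9×53.1−367×7.54)/0.19 = -4510 J.
ΔU = nCvΔT = 0.853×20.8×(390−269) = 2140 J.
Q = ΔU + W = -2370 J.
State after step 1: P = 367 kPa, V = 7.54 L, T = 390 K.
Step 2 — Isochoric: V stays 7.54 L; P/T = const ⇒ T₂ = 154 K, P₂ = 145 kPa.
W = 0 (no volume change).
ΔU = nCvΔT = 0.853×20.8×(154−390) = -4180 J.
Q = ΔU = -4180 J.
Net over both steps: W = -4510 J, Q = -6550 J, ΔU = -2040 J.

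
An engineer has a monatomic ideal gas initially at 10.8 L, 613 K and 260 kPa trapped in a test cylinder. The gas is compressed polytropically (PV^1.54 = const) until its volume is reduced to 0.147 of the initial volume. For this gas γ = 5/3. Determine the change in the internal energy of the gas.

7650 J

n = P₁V₁/(RT₁) = 260×10.8/(8.314×613) = 0.551 mol.
Polytropic n=1.54: T₂ = T₁(V₁/V₂)^(n−1) = 613×(6.80)^0.54 = 1730 K; P₂ = P₁(V₁/V₂)^n = 4980 kPa.
For an ideal gas ΔU = nCvΔT with Cv = (3/2)R = 12.5 J/(mol·K).
ΔU = 0.551×12.5×(1730−613) = 7650 J.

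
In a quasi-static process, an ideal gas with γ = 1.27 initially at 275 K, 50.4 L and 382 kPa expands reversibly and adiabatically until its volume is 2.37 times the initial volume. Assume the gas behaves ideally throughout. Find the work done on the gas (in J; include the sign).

-14800 J

n = P₁V₁/(RT₁) = 382×50.4/(8.314×275) = 8.42 mol.
Adiabatic: TV^(γ−1) = const ⇒ T₂ = 275×(0.422)^0.270 = 218 K; PV^γ = const ⇒ P₂ = 128 kPa.
ΔU = nCvΔT = 8.42×30.8×(218−275) = -14800 J.
Q = 0 for an adiabatic process, so W = −ΔU = 14800 J.
Work done on the gas = −W_by = -14800 J.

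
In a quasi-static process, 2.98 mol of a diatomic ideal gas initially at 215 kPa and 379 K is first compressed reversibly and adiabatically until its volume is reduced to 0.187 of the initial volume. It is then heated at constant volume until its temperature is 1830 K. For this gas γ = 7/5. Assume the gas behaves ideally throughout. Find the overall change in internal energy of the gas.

89900 J

V₁ = nRT₁/P₁ = 2.98×8.314×379/215 = 43.7 L.
Step 1 — Adiabatic: TV^(γ−1) = const ⇒ T₂ = 379×(5.35)^0.400 = 741 K; PV^γ = const ⇒ P₂ = 2250 kPa.
ΔU = nCvΔT = 2.98×20.8×(741−379) = 22400 J.
Q = 0 for an adiabatic process, so W = −ΔU = -22400 J.
State after step 1: P = 2250 kPa, V = 8.17 L, T = 741 K.
Step 2 — Isochoric: V stays 8.17 L; P/T = const ⇒ T₂ = 1830 K, P₂ = 5550 kPa.
W = 0 (no volume change).
ΔU = nCvΔT = 2.98×20.8×(1830−741) = 67400 J.
Q = ΔU = 67400 J.
Net over both steps: W = -22400 J, Q = 67400 J, ΔU = 89900 J.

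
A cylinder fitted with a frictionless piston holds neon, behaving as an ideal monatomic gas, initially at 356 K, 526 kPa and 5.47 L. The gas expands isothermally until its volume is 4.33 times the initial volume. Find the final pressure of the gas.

121 kPa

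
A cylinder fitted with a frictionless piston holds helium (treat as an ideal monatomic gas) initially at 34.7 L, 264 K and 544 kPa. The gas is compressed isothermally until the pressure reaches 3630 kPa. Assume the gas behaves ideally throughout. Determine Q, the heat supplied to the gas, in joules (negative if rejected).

-35800 J

n = P₁V₁/(RT₁) = 544×34.7/(8.314×264) = 8.60 mol.
Isothermal: T stays 264 K; PV = const ⇒ V₂ = 5.20 L, P₂ = 3630 kPa.
ΔU = 0 (ideal gas, T constant).
W = nRT ln(V₂/V₁) = 8.60×8.314×264×ln(0.150) = -35800 J.
Q = ΔU + W = -35800 J.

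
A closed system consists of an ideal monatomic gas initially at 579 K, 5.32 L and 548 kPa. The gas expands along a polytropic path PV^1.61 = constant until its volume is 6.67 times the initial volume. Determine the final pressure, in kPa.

Polytropic n=1.61: T₂ = T₁(V₁/V₂)^(n−1) = 579×(0.150)^0.61 = 182 K; P₂ = P₁(V₁/V₂)^n = 25.8 kPa.

25.8 kPa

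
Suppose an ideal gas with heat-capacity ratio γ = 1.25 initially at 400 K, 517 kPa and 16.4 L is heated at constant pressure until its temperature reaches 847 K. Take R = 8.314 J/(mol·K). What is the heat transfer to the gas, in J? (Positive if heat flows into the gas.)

47400 J

n = P₁V₁/(RT₁) = 517×16.4/(8.314×400) = 2.55 mol.
Isobaric: P stays 517 kPa; V/T = const ⇒ T₂ = 847 K, V₂ = 34.7 L.
W = PΔV = 517×(34.7−16.4) kPa·L = 9480 J.
ΔU = nCvΔT = 2.55×33.3×(847−400) = 37900 J.
Q = ΔU + W = nCpΔT = 47400 J.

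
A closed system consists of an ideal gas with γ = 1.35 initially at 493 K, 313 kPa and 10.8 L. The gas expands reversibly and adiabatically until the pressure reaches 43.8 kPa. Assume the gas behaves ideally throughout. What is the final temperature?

Adiabatic: T₂/T₁ = (P₂/P₁)^((γ−1)/γ) ⇒ T₂ = 493×(0.140)^0.259 = 296 K; V₂ = 46.4 L.

296 K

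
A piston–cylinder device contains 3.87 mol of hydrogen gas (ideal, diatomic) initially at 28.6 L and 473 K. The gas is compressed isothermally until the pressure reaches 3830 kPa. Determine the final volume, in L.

P₁ = nRT₁/V₁ = 3.87×8.314×473/28.6 = 532 kPa.
Isothermal: T stays 473 K; PV = const ⇒ V₂ = 3.97 L, P₂ = 3830 kPa.

3.97 L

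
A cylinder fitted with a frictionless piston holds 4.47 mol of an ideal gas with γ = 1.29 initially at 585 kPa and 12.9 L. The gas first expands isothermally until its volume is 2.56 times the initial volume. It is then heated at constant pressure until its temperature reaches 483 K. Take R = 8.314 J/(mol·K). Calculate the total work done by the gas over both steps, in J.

17500 J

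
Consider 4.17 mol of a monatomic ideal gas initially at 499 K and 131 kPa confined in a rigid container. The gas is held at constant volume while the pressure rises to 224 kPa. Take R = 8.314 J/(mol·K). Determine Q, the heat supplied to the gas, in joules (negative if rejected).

18400 J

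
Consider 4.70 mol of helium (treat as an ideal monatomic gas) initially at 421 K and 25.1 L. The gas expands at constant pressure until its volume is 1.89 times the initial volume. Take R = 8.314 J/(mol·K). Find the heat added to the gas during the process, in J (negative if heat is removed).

36600 J

P₁ = nRT₁/V₁ = 4.70×8.314×421/25.1 = 655 kPa.
Isobaric: P stays 655 kPa; V/T = const ⇒ T₂ = 796 K, V₂ = 47.4 L.
W = PΔV = 655×(47.4−25.1) kPa·L = 14600 J.
ΔU = nCvΔT = 4.70×12.5×(796−421) = 22000 J.
Q = ΔU + W = nCpΔT = 36600 J.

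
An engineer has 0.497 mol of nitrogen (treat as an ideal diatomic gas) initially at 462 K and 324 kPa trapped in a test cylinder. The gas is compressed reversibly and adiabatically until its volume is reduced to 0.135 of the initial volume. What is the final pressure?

V₁ = nRT₁/P₁ = 0.497×8.314×462/324 = 5.89 L.
Adiabatic: TV^(γ−1) = const ⇒ T₂ = 462×(7.41)^0.400 = 1030 K; PV^γ = const ⇒ P₂ = 5350 kPa.

5350 kPa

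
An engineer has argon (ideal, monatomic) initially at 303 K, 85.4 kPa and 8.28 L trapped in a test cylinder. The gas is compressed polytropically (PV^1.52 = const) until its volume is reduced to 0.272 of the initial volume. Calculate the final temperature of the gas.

Polytropic n=1.52: T₂ = T₁(V₁/V₂)^(n−1) = 303×(3.68)^0.52 = 596 K; P₂ = P₁(V₁/V₂)^n = 618 kPa.

596 K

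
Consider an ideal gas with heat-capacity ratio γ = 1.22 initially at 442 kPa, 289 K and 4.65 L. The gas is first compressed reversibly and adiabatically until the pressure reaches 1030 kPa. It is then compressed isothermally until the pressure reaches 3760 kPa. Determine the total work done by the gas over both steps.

n = P₁V₁/(RT₁) = 442×4.65/(8.314×289) = 0.855 mol.
Step 1 — Adiabatic: T₂/T₁ = (P₂/P₁)^((γ−1)/γ) ⇒ T₂ = 289×(2.33)^0.180 = 337 K; V₂ = 2.32 L.
ΔU = nCvΔT = 0.855×37.8×(337−289) = 1540 J.
Q = 0 for an adiabatic process, so W = −ΔU = -1540 J.
State after step 1: P = 1030 kPa, V = 2.32 L, T = 337 K.
Step 2 — Isothermal: T stays 337 K; PV = const ⇒ V₂ = 0.637 L, P₂ = 3760 kPa.
ΔU = 0 (ideal gas, T constant).
W = nRT ln(V₂/V₁) = 0.855×8.314×337×ln(0.274) = -3100 J.
Q = ΔU + W = -3100 J.
Net over both steps: W = -4640 J, Q = -3100 J, ΔU = 1540 J.

-4640 J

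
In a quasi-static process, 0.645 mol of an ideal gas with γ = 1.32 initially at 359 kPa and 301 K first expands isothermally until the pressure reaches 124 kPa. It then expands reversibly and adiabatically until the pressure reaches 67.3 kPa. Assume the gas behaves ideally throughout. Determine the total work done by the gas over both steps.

2410 J

V₁ = nRT₁/P₁ = 0.645×8.314×301/359 = 4.50 L.
Step 1 — Isothermal: T stays 301 K; PV = const ⇒ V₂ = 13.0 L, P₂ = 124 kPa.
ΔU = 0 (ideal gas, T constant).
W = nRT ln(V₂/V₁) = 0.645×8.314×301×ln(2.90) = 1720 J.
Q = ΔU + W = 1720 J.
State after step 1: P = 124 kPa, V = 13.0 L, T = 301 K.
Step 2 — Adiabatic: T₂/T₁ = (P₂/P₁)^((γ−1)/γ) ⇒ T₂ = 301×(0.543)^0.242 = 260 K; V₂ = 20.7 L.
ΔU = nCvΔT = 0.645×26.0×(260−301) = -695 J.
Q = 0 for an adiabatic process, so W = −ΔU = 695 J.
Net over both steps: W = 2410 J, Q = 1720 J, ΔU = -695 J.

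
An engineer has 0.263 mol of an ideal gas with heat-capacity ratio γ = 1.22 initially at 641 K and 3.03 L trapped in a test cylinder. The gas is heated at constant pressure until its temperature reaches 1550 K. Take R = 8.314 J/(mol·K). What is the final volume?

7.33 L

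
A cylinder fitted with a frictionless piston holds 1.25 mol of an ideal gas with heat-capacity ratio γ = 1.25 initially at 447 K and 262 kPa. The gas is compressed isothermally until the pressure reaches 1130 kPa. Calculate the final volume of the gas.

4.11 L

V₁ = nRT₁/P₁ = 1.25×8.314×447/262 = 17.7 L.
Isothermal: T stays 447 K; PV = const ⇒ V₂ = 4.11 L, P₂ = 1130 kPa.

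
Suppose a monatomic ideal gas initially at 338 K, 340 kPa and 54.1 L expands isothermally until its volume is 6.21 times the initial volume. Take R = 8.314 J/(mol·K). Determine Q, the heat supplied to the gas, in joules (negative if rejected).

33600 J

n = P₁V₁/(RT₁) = 340×54.1/(8.314×338) = 6.55 mol.
Isothermal: T stays 338 K; PV = const ⇒ V₂ = 336 L, P₂ = 54.8 kPa.
ΔU = 0 (ideal gas, T constant).
W = nRT ln(V₂/V₁) = 6.55×8.314×338×ln(6.21) = 33600 J.
Q = ΔU + W = 33600 J.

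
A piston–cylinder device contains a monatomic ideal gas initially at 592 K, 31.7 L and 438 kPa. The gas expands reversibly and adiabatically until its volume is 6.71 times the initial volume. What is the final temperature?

166 K

Adiabatic: TV^(γ−1) = const ⇒ T₂ = 592×(0.149)^0.667 = 166 K; PV^γ = const ⇒ P₂ = 18.3 kPa.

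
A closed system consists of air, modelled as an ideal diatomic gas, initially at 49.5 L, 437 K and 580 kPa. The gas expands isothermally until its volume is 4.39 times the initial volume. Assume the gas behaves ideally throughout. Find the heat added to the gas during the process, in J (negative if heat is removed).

42500 J

n = P₁V₁/(RT₁) = 580×49.5/(8.314×437) = 7.90 mol.
Isothermal: T stays 437 K; PV = const ⇒ V₂ = 217 L, P₂ = 132 kPa.
ΔU = 0 (ideal gas, T constant).
W = nRT ln(V₂/V₁) = 7.90×8.314×437×ln(4.39) = 42500 J.
Q = ΔU + W = 42500 J.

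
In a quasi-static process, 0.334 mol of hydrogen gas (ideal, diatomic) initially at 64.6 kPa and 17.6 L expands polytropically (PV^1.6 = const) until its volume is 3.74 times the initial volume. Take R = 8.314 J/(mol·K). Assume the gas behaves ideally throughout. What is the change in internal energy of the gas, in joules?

-1550 J

T₁ = P₁V₁/(nR) = 64.6×17.6/(0.334×8.314) = 409 K.
Polytropic n=1.6: T₂ = T₁(V₁/V₂)^(n−1) = 409×(0.267)^0.60 = 186 K; P₂ = P₁(V₁/V₂)^n = 7.83 kPa.
For an ideal gas ΔU = nCvΔT with Cv = (5/2)R = 20.8 J/(mol·K).
ΔU = 0.334×20.8×(186−409) = -1550 J.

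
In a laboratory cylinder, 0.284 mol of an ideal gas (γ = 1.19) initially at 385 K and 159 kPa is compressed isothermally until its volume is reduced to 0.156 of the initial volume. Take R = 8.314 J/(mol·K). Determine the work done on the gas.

V₁ = nRT₁/P₁ = 0.284×8.314×385/159 = 5.72 L.
Isothermal: T stays 385 K; PV = const ⇒ V₂ = 0.892 L, P₂ = 1020 kPa.
W = nRT ln(V₂/V₁) = 0.284×8.314×385×ln(0.156) = -1690 J.
Work done on the gas = −W_by = 1690 J.

1690 J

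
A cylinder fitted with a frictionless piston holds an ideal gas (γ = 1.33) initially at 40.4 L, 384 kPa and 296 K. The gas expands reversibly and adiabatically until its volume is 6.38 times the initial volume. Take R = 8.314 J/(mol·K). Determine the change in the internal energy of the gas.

-21500 J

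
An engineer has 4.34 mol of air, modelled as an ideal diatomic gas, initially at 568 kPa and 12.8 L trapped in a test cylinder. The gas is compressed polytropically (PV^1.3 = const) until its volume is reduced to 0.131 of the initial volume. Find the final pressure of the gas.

7980 kPa

T₁ = P₁V₁/(nR) = 568×12.8/(4.34×8.314) = 201 K.
Polytropic n=1.3: T₂ = T₁(V₁/V₂)^(n−1) = 201×(7.63)^0.30 = 371 K; P₂ = P₁(V₁/V₂)^n = 7980 kPa.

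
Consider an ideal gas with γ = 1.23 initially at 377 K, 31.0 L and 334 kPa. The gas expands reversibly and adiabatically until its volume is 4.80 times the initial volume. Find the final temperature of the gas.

Adiabatic: TV^(γ−1) = const ⇒ T₂ = 377×(0.208)^0.230 = 263 K; PV^γ = const ⇒ P₂ = 48.5 kPa.

263 K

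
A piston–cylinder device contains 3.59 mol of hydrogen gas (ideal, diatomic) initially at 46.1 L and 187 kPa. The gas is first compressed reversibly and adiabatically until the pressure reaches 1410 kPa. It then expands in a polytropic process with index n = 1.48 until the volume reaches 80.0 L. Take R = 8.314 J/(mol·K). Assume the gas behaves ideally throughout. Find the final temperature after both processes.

198 K

T₁ = P₁V₁/(nR) = 187×46.1/(3.59×8.314) = 289 K.
Step 1 — Adiabatic: T₂/T₁ = (P₂/P₁)^((γ−1)/γ) ⇒ T₂ = 289×(7.54)^0.286 = 514 K; V₂ = 10.9 L.
ΔU = nCvΔT = 3.59×20.8×(514−289) = 16800 J.
Q = 0 for an adiabatic process, so W = −ΔU = -16800 J.
State after step 1: P = 1410 kPa, V = 10.9 L, T = 514 K.
Step 2 — Polytropic n=1.48: T₂ = T₁(V₁/V₂)^(n−1) = 514×(0.136)^0.48 = 198 K; P₂ = P₁(V₁/V₂)^n = 73.7 kPa.
W = (P₁V₁−P₂V₂)/(n−1) = (1410×10.9−73.7×80.0)/0.48 = 19700 J.
ΔU = nCvΔT = 3.59×20.8×(198−514) = -23600 J.
Q = ΔU + W = -3940 J.
Net over both steps: W = 2870 J, Q = -3940 J, ΔU = -6810 J.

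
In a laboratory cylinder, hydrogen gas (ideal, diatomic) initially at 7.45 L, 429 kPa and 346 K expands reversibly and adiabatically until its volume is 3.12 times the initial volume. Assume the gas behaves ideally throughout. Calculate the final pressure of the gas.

87.2 kPa

Adiabatic: TV^(γ−1) = const ⇒ T₂ = 346×(0.321)^0.400 = 219 K; PV^γ = const ⇒ P₂ = 87.2 kPa.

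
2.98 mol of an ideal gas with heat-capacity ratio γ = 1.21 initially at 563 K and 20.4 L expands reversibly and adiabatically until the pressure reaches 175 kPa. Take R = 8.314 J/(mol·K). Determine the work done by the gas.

14000 J

P₁ = nRT₁/V₁ = 2.98×8.314×563/20.4 = 684 kPa.
Adiabatic: T₂/T₁ = (P₂/P₁)^((γ−1)/γ) ⇒ T₂ = 563×(0.256)^0.174 = 444 K; V₂ = 62.9 L.
ΔU = nCvΔT = 2.98×39.6×(444−563) = -14000 J.
Q = 0 for an adiabatic process, so W = −ΔU = 14000 J.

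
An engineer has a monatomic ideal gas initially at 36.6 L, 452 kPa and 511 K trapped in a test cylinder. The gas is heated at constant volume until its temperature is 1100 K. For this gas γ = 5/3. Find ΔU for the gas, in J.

n = P₁V₁/(RT₁) = 452×36.6/(8.314×511) = 3.89 mol.
Isochoric: V stays 36.6 L; P/T = const ⇒ T₂ = 1100 K, P₂ = 973 kPa.
For an ideal gas ΔU = nCvΔT with Cv = (3/2)R = 12.5 J/(mol·K).
ΔU = 3.89×12.5×(1100−511) = 28600 J.

28600 J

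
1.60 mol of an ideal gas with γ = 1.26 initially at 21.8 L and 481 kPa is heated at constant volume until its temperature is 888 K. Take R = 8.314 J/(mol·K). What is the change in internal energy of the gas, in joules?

5100 J

T₁ = P₁V₁/(nR) = 481×21.8/(1.60×8.314) = 788 K.
Isochoric: V stays 21.8 L; P/T = const ⇒ T₂ = 888 K, P₂ = 542 kPa.
For an ideal gas ΔU = nCvΔT with Cv = R/(γ−1) = 32.0 J/(mol·K).
ΔU = 1.60×32.0×(888−788) = 5100 J.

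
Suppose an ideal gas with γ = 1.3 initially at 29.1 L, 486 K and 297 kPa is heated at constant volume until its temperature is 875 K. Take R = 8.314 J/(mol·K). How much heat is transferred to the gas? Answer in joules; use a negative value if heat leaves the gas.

23100 J

n = P₁V₁/(RT₁) = 297×29.1/(8.314×486) = 2.14 mol.
Isochoric: V stays 29.1 L; P/T = const ⇒ T₂ = 875 K, P₂ = 535 kPa.
W = 0 (no volume change).
ΔU = nCvΔT = 2.14×27.7×(875−486) = 23100 J.
Q = ΔU = 23100 J.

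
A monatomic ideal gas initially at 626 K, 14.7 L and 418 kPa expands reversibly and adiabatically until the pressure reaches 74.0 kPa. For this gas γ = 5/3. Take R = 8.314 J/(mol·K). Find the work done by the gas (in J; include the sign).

n = P₁V₁/(RT₁) = 418×14.7/(8.314×626) = 1.18 mol.
Adiabatic: T₂/T₁ = (P₂/P₁)^((γ−1)/γ) ⇒ T₂ = 626×(0.177)^0.400 = 313 K; V₂ = 41.5 L.
ΔU = nCvΔT = 1.18×12.5×(313−626) = -4610 J.
Q = 0 for an adiabatic process, so W = −ΔU = 4610 J.

4610 J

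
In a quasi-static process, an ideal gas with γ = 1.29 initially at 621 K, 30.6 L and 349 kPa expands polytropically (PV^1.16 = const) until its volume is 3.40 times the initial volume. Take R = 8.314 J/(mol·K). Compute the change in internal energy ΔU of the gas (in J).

-6550 J

n = P₁V₁/(RT₁) = 349×30.6/(8.314×621) = 2.07 mol.
Polytropic n=1.16: T₂ = T₁(V₁/V₂)^(n−1) = 621×(0.294)^0.16 = 511 K; P₂ = P₁(V₁/V₂)^n = 84.4 kPa.
For an ideal gas ΔU = nCvΔT with Cv = R/(γ−1) = 28.7 J/(mol·K).
ΔU = 2.07×28.7×(511−621) = -6550 J.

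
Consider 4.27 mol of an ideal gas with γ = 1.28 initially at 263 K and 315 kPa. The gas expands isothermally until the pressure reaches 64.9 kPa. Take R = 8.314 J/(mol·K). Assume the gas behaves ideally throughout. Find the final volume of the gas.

V₁ = nRT₁/P₁ = 4.27×8.314×263/315 = 29.6 L.
Isothermal: T stays 263 K; PV = const ⇒ V₂ = 144 L, P₂ = 64.9 kPa.

144 L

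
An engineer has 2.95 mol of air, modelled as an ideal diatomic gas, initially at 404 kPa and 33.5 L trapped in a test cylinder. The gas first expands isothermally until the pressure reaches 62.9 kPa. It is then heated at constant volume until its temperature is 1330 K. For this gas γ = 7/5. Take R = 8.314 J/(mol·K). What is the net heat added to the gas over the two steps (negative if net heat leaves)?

72900 J

T₁ = P₁V₁/(nR) = 404×33.5/(2.95×8.314) = 552 K.
Step 1 — Isothermal: T stays 552 K; PV = const ⇒ V₂ = 215 L, P₂ = 62.9 kPa.
ΔU = 0 (ideal gas, T constant).
W = nRT ln(V₂/V₁) = 2.95×8.314×552×ln(6.42) = 25200 J.
Q = ΔU + W = 25200 J.
State after step 1: P = 62.9 kPa, V = 215 L, T = 552 K.
Step 2 — Isochoric: V stays 215 L; P/T = const ⇒ T₂ = 1330 K, P₂ = 152 kPa.
W = 0 (no volume change).
ΔU = nCvΔT = 2.95×20.8×(1330−552) = 47700 J.
Q = ΔU = 47700 J.
Net over both steps: W = 25200 J, Q = 72900 J, ΔU = 47700 J.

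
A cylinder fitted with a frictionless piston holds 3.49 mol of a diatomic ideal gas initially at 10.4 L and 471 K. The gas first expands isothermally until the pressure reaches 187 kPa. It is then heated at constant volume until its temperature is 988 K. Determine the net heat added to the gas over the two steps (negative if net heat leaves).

64100 J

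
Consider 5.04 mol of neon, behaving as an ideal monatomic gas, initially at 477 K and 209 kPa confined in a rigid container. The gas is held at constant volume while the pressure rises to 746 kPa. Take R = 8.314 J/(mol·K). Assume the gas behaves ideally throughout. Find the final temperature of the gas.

1700 K

V₁ = nRT₁/P₁ = 5.04×8.314×477/209 = 95.6 L.
Isochoric: V stays 95.6 L; P/T = const ⇒ T₂ = 1700 K, P₂ = 746 kPa.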